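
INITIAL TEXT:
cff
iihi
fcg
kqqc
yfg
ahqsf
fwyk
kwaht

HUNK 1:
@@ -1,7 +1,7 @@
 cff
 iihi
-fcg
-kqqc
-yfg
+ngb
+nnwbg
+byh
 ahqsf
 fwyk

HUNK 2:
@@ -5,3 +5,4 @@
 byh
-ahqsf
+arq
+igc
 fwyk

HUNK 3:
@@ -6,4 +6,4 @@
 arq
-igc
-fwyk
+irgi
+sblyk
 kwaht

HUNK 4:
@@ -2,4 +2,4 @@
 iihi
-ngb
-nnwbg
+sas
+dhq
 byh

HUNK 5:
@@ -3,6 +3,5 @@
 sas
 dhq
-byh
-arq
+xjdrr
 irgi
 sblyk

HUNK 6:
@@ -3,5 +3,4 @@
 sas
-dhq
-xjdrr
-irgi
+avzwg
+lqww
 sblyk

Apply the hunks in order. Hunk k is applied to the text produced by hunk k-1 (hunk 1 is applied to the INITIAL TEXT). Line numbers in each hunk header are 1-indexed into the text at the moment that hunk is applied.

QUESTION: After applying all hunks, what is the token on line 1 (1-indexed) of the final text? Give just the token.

Answer: cff

Derivation:
Hunk 1: at line 1 remove [fcg,kqqc,yfg] add [ngb,nnwbg,byh] -> 8 lines: cff iihi ngb nnwbg byh ahqsf fwyk kwaht
Hunk 2: at line 5 remove [ahqsf] add [arq,igc] -> 9 lines: cff iihi ngb nnwbg byh arq igc fwyk kwaht
Hunk 3: at line 6 remove [igc,fwyk] add [irgi,sblyk] -> 9 lines: cff iihi ngb nnwbg byh arq irgi sblyk kwaht
Hunk 4: at line 2 remove [ngb,nnwbg] add [sas,dhq] -> 9 lines: cff iihi sas dhq byh arq irgi sblyk kwaht
Hunk 5: at line 3 remove [byh,arq] add [xjdrr] -> 8 lines: cff iihi sas dhq xjdrr irgi sblyk kwaht
Hunk 6: at line 3 remove [dhq,xjdrr,irgi] add [avzwg,lqww] -> 7 lines: cff iihi sas avzwg lqww sblyk kwaht
Final line 1: cff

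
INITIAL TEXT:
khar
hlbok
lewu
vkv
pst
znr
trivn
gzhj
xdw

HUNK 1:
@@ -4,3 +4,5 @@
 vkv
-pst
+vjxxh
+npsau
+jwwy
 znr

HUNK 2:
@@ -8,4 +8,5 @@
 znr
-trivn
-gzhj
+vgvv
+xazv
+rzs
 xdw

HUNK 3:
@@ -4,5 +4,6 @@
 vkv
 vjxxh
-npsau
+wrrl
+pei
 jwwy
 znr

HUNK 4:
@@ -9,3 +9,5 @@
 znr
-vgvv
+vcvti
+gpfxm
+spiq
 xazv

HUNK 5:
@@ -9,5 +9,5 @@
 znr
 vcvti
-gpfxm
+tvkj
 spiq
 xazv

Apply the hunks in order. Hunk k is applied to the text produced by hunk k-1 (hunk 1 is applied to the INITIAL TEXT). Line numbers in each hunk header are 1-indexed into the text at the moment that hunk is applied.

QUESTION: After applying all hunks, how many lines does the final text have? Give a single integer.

Answer: 15

Derivation:
Hunk 1: at line 4 remove [pst] add [vjxxh,npsau,jwwy] -> 11 lines: khar hlbok lewu vkv vjxxh npsau jwwy znr trivn gzhj xdw
Hunk 2: at line 8 remove [trivn,gzhj] add [vgvv,xazv,rzs] -> 12 lines: khar hlbok lewu vkv vjxxh npsau jwwy znr vgvv xazv rzs xdw
Hunk 3: at line 4 remove [npsau] add [wrrl,pei] -> 13 lines: khar hlbok lewu vkv vjxxh wrrl pei jwwy znr vgvv xazv rzs xdw
Hunk 4: at line 9 remove [vgvv] add [vcvti,gpfxm,spiq] -> 15 lines: khar hlbok lewu vkv vjxxh wrrl pei jwwy znr vcvti gpfxm spiq xazv rzs xdw
Hunk 5: at line 9 remove [gpfxm] add [tvkj] -> 15 lines: khar hlbok lewu vkv vjxxh wrrl pei jwwy znr vcvti tvkj spiq xazv rzs xdw
Final line count: 15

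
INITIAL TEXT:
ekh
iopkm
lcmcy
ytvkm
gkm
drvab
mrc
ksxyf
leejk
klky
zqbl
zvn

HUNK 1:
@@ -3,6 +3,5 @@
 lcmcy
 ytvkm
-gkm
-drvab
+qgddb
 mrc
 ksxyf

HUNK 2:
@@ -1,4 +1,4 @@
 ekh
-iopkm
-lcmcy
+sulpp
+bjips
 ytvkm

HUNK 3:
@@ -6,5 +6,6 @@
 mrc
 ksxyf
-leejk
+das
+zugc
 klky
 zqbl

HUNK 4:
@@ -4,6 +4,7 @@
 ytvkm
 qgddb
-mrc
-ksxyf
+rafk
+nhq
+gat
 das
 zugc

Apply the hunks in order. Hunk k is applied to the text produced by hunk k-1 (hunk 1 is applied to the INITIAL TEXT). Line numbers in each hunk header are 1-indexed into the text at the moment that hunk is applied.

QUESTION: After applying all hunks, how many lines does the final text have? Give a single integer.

Hunk 1: at line 3 remove [gkm,drvab] add [qgddb] -> 11 lines: ekh iopkm lcmcy ytvkm qgddb mrc ksxyf leejk klky zqbl zvn
Hunk 2: at line 1 remove [iopkm,lcmcy] add [sulpp,bjips] -> 11 lines: ekh sulpp bjips ytvkm qgddb mrc ksxyf leejk klky zqbl zvn
Hunk 3: at line 6 remove [leejk] add [das,zugc] -> 12 lines: ekh sulpp bjips ytvkm qgddb mrc ksxyf das zugc klky zqbl zvn
Hunk 4: at line 4 remove [mrc,ksxyf] add [rafk,nhq,gat] -> 13 lines: ekh sulpp bjips ytvkm qgddb rafk nhq gat das zugc klky zqbl zvn
Final line count: 13

Answer: 13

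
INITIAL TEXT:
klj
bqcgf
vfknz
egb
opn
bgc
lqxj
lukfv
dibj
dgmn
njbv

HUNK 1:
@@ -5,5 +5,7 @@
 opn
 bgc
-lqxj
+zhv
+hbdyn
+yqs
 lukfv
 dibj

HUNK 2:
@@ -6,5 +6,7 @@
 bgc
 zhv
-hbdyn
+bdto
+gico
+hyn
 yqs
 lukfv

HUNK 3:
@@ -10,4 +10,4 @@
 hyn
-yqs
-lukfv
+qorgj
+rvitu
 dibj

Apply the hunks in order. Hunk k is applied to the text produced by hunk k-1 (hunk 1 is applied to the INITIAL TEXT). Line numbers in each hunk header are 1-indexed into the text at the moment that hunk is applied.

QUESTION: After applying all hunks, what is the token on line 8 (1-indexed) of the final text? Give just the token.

Answer: bdto

Derivation:
Hunk 1: at line 5 remove [lqxj] add [zhv,hbdyn,yqs] -> 13 lines: klj bqcgf vfknz egb opn bgc zhv hbdyn yqs lukfv dibj dgmn njbv
Hunk 2: at line 6 remove [hbdyn] add [bdto,gico,hyn] -> 15 lines: klj bqcgf vfknz egb opn bgc zhv bdto gico hyn yqs lukfv dibj dgmn njbv
Hunk 3: at line 10 remove [yqs,lukfv] add [qorgj,rvitu] -> 15 lines: klj bqcgf vfknz egb opn bgc zhv bdto gico hyn qorgj rvitu dibj dgmn njbv
Final line 8: bdto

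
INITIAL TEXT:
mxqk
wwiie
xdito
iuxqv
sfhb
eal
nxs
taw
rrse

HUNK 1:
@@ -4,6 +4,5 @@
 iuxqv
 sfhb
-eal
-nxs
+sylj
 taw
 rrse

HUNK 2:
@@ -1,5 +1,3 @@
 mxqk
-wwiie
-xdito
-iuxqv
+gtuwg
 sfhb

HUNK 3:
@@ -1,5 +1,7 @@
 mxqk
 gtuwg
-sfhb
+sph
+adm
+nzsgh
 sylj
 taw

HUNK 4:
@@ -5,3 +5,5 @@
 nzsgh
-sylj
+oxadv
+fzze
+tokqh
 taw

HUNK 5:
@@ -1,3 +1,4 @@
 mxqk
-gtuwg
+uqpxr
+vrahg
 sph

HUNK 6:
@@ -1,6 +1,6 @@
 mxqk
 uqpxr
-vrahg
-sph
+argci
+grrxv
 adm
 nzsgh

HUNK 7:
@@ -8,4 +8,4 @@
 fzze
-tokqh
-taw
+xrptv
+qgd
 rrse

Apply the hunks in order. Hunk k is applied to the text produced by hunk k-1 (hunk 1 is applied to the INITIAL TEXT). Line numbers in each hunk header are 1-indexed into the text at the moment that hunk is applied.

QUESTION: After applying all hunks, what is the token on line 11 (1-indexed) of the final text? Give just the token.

Hunk 1: at line 4 remove [eal,nxs] add [sylj] -> 8 lines: mxqk wwiie xdito iuxqv sfhb sylj taw rrse
Hunk 2: at line 1 remove [wwiie,xdito,iuxqv] add [gtuwg] -> 6 lines: mxqk gtuwg sfhb sylj taw rrse
Hunk 3: at line 1 remove [sfhb] add [sph,adm,nzsgh] -> 8 lines: mxqk gtuwg sph adm nzsgh sylj taw rrse
Hunk 4: at line 5 remove [sylj] add [oxadv,fzze,tokqh] -> 10 lines: mxqk gtuwg sph adm nzsgh oxadv fzze tokqh taw rrse
Hunk 5: at line 1 remove [gtuwg] add [uqpxr,vrahg] -> 11 lines: mxqk uqpxr vrahg sph adm nzsgh oxadv fzze tokqh taw rrse
Hunk 6: at line 1 remove [vrahg,sph] add [argci,grrxv] -> 11 lines: mxqk uqpxr argci grrxv adm nzsgh oxadv fzze tokqh taw rrse
Hunk 7: at line 8 remove [tokqh,taw] add [xrptv,qgd] -> 11 lines: mxqk uqpxr argci grrxv adm nzsgh oxadv fzze xrptv qgd rrse
Final line 11: rrse

Answer: rrse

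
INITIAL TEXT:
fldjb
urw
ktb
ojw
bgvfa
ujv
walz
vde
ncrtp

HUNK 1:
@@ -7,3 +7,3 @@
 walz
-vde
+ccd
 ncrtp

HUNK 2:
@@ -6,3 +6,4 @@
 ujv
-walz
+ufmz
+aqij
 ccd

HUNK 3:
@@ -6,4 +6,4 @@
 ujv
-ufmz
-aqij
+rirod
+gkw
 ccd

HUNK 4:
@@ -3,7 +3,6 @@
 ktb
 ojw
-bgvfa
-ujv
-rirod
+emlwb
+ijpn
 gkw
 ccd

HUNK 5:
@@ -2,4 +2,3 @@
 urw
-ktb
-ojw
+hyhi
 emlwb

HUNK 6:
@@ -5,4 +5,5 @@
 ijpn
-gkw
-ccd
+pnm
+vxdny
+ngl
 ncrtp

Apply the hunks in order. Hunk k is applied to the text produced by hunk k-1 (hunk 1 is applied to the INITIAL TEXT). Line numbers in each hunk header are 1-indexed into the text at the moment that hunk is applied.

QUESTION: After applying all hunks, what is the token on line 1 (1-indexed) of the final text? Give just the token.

Answer: fldjb

Derivation:
Hunk 1: at line 7 remove [vde] add [ccd] -> 9 lines: fldjb urw ktb ojw bgvfa ujv walz ccd ncrtp
Hunk 2: at line 6 remove [walz] add [ufmz,aqij] -> 10 lines: fldjb urw ktb ojw bgvfa ujv ufmz aqij ccd ncrtp
Hunk 3: at line 6 remove [ufmz,aqij] add [rirod,gkw] -> 10 lines: fldjb urw ktb ojw bgvfa ujv rirod gkw ccd ncrtp
Hunk 4: at line 3 remove [bgvfa,ujv,rirod] add [emlwb,ijpn] -> 9 lines: fldjb urw ktb ojw emlwb ijpn gkw ccd ncrtp
Hunk 5: at line 2 remove [ktb,ojw] add [hyhi] -> 8 lines: fldjb urw hyhi emlwb ijpn gkw ccd ncrtp
Hunk 6: at line 5 remove [gkw,ccd] add [pnm,vxdny,ngl] -> 9 lines: fldjb urw hyhi emlwb ijpn pnm vxdny ngl ncrtp
Final line 1: fldjb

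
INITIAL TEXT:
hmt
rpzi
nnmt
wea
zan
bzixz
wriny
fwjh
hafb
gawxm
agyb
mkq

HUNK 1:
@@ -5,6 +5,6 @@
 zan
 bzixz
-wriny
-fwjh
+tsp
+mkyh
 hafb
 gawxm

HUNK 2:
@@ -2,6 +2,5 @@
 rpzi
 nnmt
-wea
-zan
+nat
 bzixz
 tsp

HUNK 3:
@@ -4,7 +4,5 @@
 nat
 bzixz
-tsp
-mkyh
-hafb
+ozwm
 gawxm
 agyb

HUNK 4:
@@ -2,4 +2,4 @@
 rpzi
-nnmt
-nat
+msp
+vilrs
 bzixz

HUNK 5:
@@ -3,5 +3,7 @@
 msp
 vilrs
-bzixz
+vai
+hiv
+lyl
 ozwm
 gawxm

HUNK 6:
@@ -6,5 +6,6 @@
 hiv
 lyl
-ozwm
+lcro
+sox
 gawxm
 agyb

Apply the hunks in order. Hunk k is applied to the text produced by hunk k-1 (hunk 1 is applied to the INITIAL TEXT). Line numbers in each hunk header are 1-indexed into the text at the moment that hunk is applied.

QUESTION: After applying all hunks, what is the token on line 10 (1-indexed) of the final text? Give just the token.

Hunk 1: at line 5 remove [wriny,fwjh] add [tsp,mkyh] -> 12 lines: hmt rpzi nnmt wea zan bzixz tsp mkyh hafb gawxm agyb mkq
Hunk 2: at line 2 remove [wea,zan] add [nat] -> 11 lines: hmt rpzi nnmt nat bzixz tsp mkyh hafb gawxm agyb mkq
Hunk 3: at line 4 remove [tsp,mkyh,hafb] add [ozwm] -> 9 lines: hmt rpzi nnmt nat bzixz ozwm gawxm agyb mkq
Hunk 4: at line 2 remove [nnmt,nat] add [msp,vilrs] -> 9 lines: hmt rpzi msp vilrs bzixz ozwm gawxm agyb mkq
Hunk 5: at line 3 remove [bzixz] add [vai,hiv,lyl] -> 11 lines: hmt rpzi msp vilrs vai hiv lyl ozwm gawxm agyb mkq
Hunk 6: at line 6 remove [ozwm] add [lcro,sox] -> 12 lines: hmt rpzi msp vilrs vai hiv lyl lcro sox gawxm agyb mkq
Final line 10: gawxm

Answer: gawxm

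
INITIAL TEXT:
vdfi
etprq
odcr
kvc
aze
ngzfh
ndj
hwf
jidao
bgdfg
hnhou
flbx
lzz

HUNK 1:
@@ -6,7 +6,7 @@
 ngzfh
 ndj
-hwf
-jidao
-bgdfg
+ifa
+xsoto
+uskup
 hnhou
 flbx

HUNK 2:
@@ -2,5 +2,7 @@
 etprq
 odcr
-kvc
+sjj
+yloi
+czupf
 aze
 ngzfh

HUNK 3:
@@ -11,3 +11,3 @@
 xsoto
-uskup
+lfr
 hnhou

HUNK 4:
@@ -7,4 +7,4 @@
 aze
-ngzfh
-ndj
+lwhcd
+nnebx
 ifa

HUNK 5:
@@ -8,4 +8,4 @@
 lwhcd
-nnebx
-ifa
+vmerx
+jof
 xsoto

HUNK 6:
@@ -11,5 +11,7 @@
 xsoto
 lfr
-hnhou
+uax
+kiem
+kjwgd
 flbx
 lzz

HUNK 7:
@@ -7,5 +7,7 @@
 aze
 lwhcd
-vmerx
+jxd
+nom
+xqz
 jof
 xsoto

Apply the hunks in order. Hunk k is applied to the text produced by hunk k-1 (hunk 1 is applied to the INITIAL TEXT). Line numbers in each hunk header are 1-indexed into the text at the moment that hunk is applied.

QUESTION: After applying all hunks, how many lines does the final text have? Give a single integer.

Hunk 1: at line 6 remove [hwf,jidao,bgdfg] add [ifa,xsoto,uskup] -> 13 lines: vdfi etprq odcr kvc aze ngzfh ndj ifa xsoto uskup hnhou flbx lzz
Hunk 2: at line 2 remove [kvc] add [sjj,yloi,czupf] -> 15 lines: vdfi etprq odcr sjj yloi czupf aze ngzfh ndj ifa xsoto uskup hnhou flbx lzz
Hunk 3: at line 11 remove [uskup] add [lfr] -> 15 lines: vdfi etprq odcr sjj yloi czupf aze ngzfh ndj ifa xsoto lfr hnhou flbx lzz
Hunk 4: at line 7 remove [ngzfh,ndj] add [lwhcd,nnebx] -> 15 lines: vdfi etprq odcr sjj yloi czupf aze lwhcd nnebx ifa xsoto lfr hnhou flbx lzz
Hunk 5: at line 8 remove [nnebx,ifa] add [vmerx,jof] -> 15 lines: vdfi etprq odcr sjj yloi czupf aze lwhcd vmerx jof xsoto lfr hnhou flbx lzz
Hunk 6: at line 11 remove [hnhou] add [uax,kiem,kjwgd] -> 17 lines: vdfi etprq odcr sjj yloi czupf aze lwhcd vmerx jof xsoto lfr uax kiem kjwgd flbx lzz
Hunk 7: at line 7 remove [vmerx] add [jxd,nom,xqz] -> 19 lines: vdfi etprq odcr sjj yloi czupf aze lwhcd jxd nom xqz jof xsoto lfr uax kiem kjwgd flbx lzz
Final line count: 19

Answer: 19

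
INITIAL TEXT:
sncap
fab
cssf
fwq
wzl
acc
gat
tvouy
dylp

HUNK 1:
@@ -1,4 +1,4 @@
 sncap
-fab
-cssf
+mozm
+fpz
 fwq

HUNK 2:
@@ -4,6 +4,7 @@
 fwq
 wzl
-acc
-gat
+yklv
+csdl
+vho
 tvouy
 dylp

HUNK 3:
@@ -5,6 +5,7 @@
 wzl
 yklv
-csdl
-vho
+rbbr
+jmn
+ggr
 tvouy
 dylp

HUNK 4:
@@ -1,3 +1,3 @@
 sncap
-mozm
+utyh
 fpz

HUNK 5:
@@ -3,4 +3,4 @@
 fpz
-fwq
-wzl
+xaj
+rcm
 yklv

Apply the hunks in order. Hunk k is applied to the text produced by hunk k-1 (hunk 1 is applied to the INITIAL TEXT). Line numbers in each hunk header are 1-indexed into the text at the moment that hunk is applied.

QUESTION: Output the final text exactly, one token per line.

Answer: sncap
utyh
fpz
xaj
rcm
yklv
rbbr
jmn
ggr
tvouy
dylp

Derivation:
Hunk 1: at line 1 remove [fab,cssf] add [mozm,fpz] -> 9 lines: sncap mozm fpz fwq wzl acc gat tvouy dylp
Hunk 2: at line 4 remove [acc,gat] add [yklv,csdl,vho] -> 10 lines: sncap mozm fpz fwq wzl yklv csdl vho tvouy dylp
Hunk 3: at line 5 remove [csdl,vho] add [rbbr,jmn,ggr] -> 11 lines: sncap mozm fpz fwq wzl yklv rbbr jmn ggr tvouy dylp
Hunk 4: at line 1 remove [mozm] add [utyh] -> 11 lines: sncap utyh fpz fwq wzl yklv rbbr jmn ggr tvouy dylp
Hunk 5: at line 3 remove [fwq,wzl] add [xaj,rcm] -> 11 lines: sncap utyh fpz xaj rcm yklv rbbr jmn ggr tvouy dylp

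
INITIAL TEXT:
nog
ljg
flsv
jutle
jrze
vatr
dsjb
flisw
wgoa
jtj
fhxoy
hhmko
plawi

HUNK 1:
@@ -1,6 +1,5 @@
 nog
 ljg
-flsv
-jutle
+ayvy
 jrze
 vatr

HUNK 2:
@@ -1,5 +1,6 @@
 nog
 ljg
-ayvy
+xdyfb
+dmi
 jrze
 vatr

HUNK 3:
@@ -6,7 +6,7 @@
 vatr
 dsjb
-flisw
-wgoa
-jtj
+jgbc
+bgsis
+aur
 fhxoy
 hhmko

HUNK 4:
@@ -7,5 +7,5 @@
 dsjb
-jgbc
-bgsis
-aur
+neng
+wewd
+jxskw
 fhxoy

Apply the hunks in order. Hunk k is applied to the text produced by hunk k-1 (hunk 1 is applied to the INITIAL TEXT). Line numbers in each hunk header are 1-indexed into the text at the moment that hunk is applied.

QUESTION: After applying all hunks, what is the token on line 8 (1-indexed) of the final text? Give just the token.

Answer: neng

Derivation:
Hunk 1: at line 1 remove [flsv,jutle] add [ayvy] -> 12 lines: nog ljg ayvy jrze vatr dsjb flisw wgoa jtj fhxoy hhmko plawi
Hunk 2: at line 1 remove [ayvy] add [xdyfb,dmi] -> 13 lines: nog ljg xdyfb dmi jrze vatr dsjb flisw wgoa jtj fhxoy hhmko plawi
Hunk 3: at line 6 remove [flisw,wgoa,jtj] add [jgbc,bgsis,aur] -> 13 lines: nog ljg xdyfb dmi jrze vatr dsjb jgbc bgsis aur fhxoy hhmko plawi
Hunk 4: at line 7 remove [jgbc,bgsis,aur] add [neng,wewd,jxskw] -> 13 lines: nog ljg xdyfb dmi jrze vatr dsjb neng wewd jxskw fhxoy hhmko plawi
Final line 8: neng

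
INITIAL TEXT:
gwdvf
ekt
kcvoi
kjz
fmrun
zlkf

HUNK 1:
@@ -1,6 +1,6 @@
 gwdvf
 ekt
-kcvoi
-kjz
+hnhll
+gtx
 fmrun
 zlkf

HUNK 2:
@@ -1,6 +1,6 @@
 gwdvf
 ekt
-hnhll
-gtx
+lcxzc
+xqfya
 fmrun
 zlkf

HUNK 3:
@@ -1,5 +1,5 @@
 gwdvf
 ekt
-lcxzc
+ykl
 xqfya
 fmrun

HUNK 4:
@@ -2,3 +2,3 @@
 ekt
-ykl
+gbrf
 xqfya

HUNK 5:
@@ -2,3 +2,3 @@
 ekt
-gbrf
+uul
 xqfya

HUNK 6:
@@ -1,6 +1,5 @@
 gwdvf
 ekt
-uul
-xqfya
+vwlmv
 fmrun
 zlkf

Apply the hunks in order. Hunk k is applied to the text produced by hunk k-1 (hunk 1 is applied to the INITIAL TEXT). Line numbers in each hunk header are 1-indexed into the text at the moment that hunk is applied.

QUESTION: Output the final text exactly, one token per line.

Hunk 1: at line 1 remove [kcvoi,kjz] add [hnhll,gtx] -> 6 lines: gwdvf ekt hnhll gtx fmrun zlkf
Hunk 2: at line 1 remove [hnhll,gtx] add [lcxzc,xqfya] -> 6 lines: gwdvf ekt lcxzc xqfya fmrun zlkf
Hunk 3: at line 1 remove [lcxzc] add [ykl] -> 6 lines: gwdvf ekt ykl xqfya fmrun zlkf
Hunk 4: at line 2 remove [ykl] add [gbrf] -> 6 lines: gwdvf ekt gbrf xqfya fmrun zlkf
Hunk 5: at line 2 remove [gbrf] add [uul] -> 6 lines: gwdvf ekt uul xqfya fmrun zlkf
Hunk 6: at line 1 remove [uul,xqfya] add [vwlmv] -> 5 lines: gwdvf ekt vwlmv fmrun zlkf

Answer: gwdvf
ekt
vwlmv
fmrun
zlkf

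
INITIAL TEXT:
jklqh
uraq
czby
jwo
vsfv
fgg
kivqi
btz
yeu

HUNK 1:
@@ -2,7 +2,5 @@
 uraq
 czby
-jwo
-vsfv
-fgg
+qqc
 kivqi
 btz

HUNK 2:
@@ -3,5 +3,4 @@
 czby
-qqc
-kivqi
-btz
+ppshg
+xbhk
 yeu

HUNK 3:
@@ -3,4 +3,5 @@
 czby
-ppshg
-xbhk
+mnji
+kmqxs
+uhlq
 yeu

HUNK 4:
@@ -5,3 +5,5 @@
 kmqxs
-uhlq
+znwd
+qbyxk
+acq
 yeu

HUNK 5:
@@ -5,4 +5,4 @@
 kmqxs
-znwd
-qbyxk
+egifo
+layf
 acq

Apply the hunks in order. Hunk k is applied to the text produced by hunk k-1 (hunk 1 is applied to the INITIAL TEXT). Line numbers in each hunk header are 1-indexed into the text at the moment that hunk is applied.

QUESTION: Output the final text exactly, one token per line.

Hunk 1: at line 2 remove [jwo,vsfv,fgg] add [qqc] -> 7 lines: jklqh uraq czby qqc kivqi btz yeu
Hunk 2: at line 3 remove [qqc,kivqi,btz] add [ppshg,xbhk] -> 6 lines: jklqh uraq czby ppshg xbhk yeu
Hunk 3: at line 3 remove [ppshg,xbhk] add [mnji,kmqxs,uhlq] -> 7 lines: jklqh uraq czby mnji kmqxs uhlq yeu
Hunk 4: at line 5 remove [uhlq] add [znwd,qbyxk,acq] -> 9 lines: jklqh uraq czby mnji kmqxs znwd qbyxk acq yeu
Hunk 5: at line 5 remove [znwd,qbyxk] add [egifo,layf] -> 9 lines: jklqh uraq czby mnji kmqxs egifo layf acq yeu

Answer: jklqh
uraq
czby
mnji
kmqxs
egifo
layf
acq
yeu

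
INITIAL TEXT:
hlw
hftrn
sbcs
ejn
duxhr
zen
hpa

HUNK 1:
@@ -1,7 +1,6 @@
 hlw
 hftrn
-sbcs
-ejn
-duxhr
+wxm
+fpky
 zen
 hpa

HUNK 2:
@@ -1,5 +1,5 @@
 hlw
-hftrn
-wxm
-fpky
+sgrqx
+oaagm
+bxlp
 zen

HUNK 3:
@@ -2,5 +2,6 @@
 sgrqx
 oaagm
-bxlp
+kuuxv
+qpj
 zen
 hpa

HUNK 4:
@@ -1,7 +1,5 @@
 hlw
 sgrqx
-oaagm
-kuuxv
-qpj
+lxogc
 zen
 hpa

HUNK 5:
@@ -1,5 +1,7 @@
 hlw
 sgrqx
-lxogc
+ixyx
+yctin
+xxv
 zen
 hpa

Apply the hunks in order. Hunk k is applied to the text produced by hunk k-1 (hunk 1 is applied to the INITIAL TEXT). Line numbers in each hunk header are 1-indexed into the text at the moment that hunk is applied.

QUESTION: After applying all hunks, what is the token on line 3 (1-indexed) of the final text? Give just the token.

Answer: ixyx

Derivation:
Hunk 1: at line 1 remove [sbcs,ejn,duxhr] add [wxm,fpky] -> 6 lines: hlw hftrn wxm fpky zen hpa
Hunk 2: at line 1 remove [hftrn,wxm,fpky] add [sgrqx,oaagm,bxlp] -> 6 lines: hlw sgrqx oaagm bxlp zen hpa
Hunk 3: at line 2 remove [bxlp] add [kuuxv,qpj] -> 7 lines: hlw sgrqx oaagm kuuxv qpj zen hpa
Hunk 4: at line 1 remove [oaagm,kuuxv,qpj] add [lxogc] -> 5 lines: hlw sgrqx lxogc zen hpa
Hunk 5: at line 1 remove [lxogc] add [ixyx,yctin,xxv] -> 7 lines: hlw sgrqx ixyx yctin xxv zen hpa
Final line 3: ixyx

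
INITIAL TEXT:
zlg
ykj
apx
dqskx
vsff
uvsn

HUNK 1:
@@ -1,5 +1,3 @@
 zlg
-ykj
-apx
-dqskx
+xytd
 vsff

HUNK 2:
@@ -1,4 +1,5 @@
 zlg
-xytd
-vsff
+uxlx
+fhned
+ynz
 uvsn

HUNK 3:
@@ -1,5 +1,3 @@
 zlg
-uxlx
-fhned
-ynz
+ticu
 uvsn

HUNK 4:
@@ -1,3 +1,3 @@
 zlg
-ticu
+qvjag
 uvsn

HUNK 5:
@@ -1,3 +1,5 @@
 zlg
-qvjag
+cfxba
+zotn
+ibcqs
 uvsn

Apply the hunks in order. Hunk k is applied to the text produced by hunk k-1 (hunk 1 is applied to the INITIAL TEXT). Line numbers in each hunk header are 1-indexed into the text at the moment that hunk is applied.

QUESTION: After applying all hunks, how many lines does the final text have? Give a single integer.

Answer: 5

Derivation:
Hunk 1: at line 1 remove [ykj,apx,dqskx] add [xytd] -> 4 lines: zlg xytd vsff uvsn
Hunk 2: at line 1 remove [xytd,vsff] add [uxlx,fhned,ynz] -> 5 lines: zlg uxlx fhned ynz uvsn
Hunk 3: at line 1 remove [uxlx,fhned,ynz] add [ticu] -> 3 lines: zlg ticu uvsn
Hunk 4: at line 1 remove [ticu] add [qvjag] -> 3 lines: zlg qvjag uvsn
Hunk 5: at line 1 remove [qvjag] add [cfxba,zotn,ibcqs] -> 5 lines: zlg cfxba zotn ibcqs uvsn
Final line count: 5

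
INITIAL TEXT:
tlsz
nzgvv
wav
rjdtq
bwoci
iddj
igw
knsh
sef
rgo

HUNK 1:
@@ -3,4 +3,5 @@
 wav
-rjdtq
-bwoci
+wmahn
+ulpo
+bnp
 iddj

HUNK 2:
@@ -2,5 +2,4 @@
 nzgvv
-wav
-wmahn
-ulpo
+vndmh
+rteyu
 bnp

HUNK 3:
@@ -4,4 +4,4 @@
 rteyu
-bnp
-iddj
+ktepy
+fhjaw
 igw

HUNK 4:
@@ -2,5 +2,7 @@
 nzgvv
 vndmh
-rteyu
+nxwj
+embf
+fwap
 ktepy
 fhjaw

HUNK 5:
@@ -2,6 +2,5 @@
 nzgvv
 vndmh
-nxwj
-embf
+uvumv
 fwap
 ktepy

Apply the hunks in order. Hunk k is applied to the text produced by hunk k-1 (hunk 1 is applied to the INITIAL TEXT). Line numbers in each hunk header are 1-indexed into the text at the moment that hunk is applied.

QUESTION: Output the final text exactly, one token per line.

Hunk 1: at line 3 remove [rjdtq,bwoci] add [wmahn,ulpo,bnp] -> 11 lines: tlsz nzgvv wav wmahn ulpo bnp iddj igw knsh sef rgo
Hunk 2: at line 2 remove [wav,wmahn,ulpo] add [vndmh,rteyu] -> 10 lines: tlsz nzgvv vndmh rteyu bnp iddj igw knsh sef rgo
Hunk 3: at line 4 remove [bnp,iddj] add [ktepy,fhjaw] -> 10 lines: tlsz nzgvv vndmh rteyu ktepy fhjaw igw knsh sef rgo
Hunk 4: at line 2 remove [rteyu] add [nxwj,embf,fwap] -> 12 lines: tlsz nzgvv vndmh nxwj embf fwap ktepy fhjaw igw knsh sef rgo
Hunk 5: at line 2 remove [nxwj,embf] add [uvumv] -> 11 lines: tlsz nzgvv vndmh uvumv fwap ktepy fhjaw igw knsh sef rgo

Answer: tlsz
nzgvv
vndmh
uvumv
fwap
ktepy
fhjaw
igw
knsh
sef
rgo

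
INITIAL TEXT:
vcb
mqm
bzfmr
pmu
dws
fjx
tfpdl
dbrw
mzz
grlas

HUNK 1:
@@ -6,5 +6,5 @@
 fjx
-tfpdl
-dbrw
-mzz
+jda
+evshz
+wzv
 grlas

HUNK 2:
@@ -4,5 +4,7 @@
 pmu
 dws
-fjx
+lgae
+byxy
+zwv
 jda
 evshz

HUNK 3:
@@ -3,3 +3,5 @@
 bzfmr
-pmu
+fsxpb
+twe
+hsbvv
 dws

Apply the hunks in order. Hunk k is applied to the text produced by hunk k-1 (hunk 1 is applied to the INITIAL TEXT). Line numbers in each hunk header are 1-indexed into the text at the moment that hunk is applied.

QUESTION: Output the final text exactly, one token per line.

Answer: vcb
mqm
bzfmr
fsxpb
twe
hsbvv
dws
lgae
byxy
zwv
jda
evshz
wzv
grlas

Derivation:
Hunk 1: at line 6 remove [tfpdl,dbrw,mzz] add [jda,evshz,wzv] -> 10 lines: vcb mqm bzfmr pmu dws fjx jda evshz wzv grlas
Hunk 2: at line 4 remove [fjx] add [lgae,byxy,zwv] -> 12 lines: vcb mqm bzfmr pmu dws lgae byxy zwv jda evshz wzv grlas
Hunk 3: at line 3 remove [pmu] add [fsxpb,twe,hsbvv] -> 14 lines: vcb mqm bzfmr fsxpb twe hsbvv dws lgae byxy zwv jda evshz wzv grlas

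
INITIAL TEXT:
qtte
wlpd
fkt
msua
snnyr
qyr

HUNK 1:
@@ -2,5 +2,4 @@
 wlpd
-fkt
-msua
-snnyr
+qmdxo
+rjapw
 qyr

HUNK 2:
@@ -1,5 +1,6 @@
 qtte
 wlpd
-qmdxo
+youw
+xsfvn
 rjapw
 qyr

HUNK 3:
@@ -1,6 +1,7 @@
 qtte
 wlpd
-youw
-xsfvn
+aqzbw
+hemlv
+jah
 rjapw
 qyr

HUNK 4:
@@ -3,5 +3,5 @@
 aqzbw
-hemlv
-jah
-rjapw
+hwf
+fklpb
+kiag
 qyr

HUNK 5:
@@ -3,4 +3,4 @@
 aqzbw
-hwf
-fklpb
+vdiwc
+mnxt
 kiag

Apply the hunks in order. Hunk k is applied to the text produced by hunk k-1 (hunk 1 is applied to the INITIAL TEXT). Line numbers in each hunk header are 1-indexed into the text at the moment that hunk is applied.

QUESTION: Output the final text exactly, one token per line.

Answer: qtte
wlpd
aqzbw
vdiwc
mnxt
kiag
qyr

Derivation:
Hunk 1: at line 2 remove [fkt,msua,snnyr] add [qmdxo,rjapw] -> 5 lines: qtte wlpd qmdxo rjapw qyr
Hunk 2: at line 1 remove [qmdxo] add [youw,xsfvn] -> 6 lines: qtte wlpd youw xsfvn rjapw qyr
Hunk 3: at line 1 remove [youw,xsfvn] add [aqzbw,hemlv,jah] -> 7 lines: qtte wlpd aqzbw hemlv jah rjapw qyr
Hunk 4: at line 3 remove [hemlv,jah,rjapw] add [hwf,fklpb,kiag] -> 7 lines: qtte wlpd aqzbw hwf fklpb kiag qyr
Hunk 5: at line 3 remove [hwf,fklpb] add [vdiwc,mnxt] -> 7 lines: qtte wlpd aqzbw vdiwc mnxt kiag qyr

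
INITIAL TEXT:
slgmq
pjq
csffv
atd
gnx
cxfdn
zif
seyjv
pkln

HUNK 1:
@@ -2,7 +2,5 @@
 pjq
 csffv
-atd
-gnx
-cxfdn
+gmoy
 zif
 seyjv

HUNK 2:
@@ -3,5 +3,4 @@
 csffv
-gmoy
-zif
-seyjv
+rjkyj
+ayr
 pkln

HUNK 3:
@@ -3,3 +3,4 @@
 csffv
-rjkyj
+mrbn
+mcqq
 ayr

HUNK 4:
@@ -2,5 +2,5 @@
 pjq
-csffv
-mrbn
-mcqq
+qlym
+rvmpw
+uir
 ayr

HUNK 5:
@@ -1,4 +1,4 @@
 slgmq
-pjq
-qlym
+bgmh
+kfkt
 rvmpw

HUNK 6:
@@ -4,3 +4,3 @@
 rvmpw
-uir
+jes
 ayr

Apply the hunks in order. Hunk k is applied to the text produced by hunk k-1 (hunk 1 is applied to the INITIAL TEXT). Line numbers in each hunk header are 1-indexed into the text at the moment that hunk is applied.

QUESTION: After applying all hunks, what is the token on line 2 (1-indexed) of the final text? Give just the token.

Hunk 1: at line 2 remove [atd,gnx,cxfdn] add [gmoy] -> 7 lines: slgmq pjq csffv gmoy zif seyjv pkln
Hunk 2: at line 3 remove [gmoy,zif,seyjv] add [rjkyj,ayr] -> 6 lines: slgmq pjq csffv rjkyj ayr pkln
Hunk 3: at line 3 remove [rjkyj] add [mrbn,mcqq] -> 7 lines: slgmq pjq csffv mrbn mcqq ayr pkln
Hunk 4: at line 2 remove [csffv,mrbn,mcqq] add [qlym,rvmpw,uir] -> 7 lines: slgmq pjq qlym rvmpw uir ayr pkln
Hunk 5: at line 1 remove [pjq,qlym] add [bgmh,kfkt] -> 7 lines: slgmq bgmh kfkt rvmpw uir ayr pkln
Hunk 6: at line 4 remove [uir] add [jes] -> 7 lines: slgmq bgmh kfkt rvmpw jes ayr pkln
Final line 2: bgmh

Answer: bgmh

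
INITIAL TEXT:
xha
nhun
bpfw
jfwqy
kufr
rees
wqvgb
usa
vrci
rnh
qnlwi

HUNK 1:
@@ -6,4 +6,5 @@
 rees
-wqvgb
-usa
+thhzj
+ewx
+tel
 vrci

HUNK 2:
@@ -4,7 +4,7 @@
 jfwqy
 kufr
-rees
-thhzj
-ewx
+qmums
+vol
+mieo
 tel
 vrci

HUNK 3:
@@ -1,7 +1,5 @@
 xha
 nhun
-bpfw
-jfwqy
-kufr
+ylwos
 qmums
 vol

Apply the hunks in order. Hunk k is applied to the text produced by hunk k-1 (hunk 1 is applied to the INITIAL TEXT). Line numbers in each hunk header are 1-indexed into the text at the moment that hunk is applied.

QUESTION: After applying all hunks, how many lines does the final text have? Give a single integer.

Answer: 10

Derivation:
Hunk 1: at line 6 remove [wqvgb,usa] add [thhzj,ewx,tel] -> 12 lines: xha nhun bpfw jfwqy kufr rees thhzj ewx tel vrci rnh qnlwi
Hunk 2: at line 4 remove [rees,thhzj,ewx] add [qmums,vol,mieo] -> 12 lines: xha nhun bpfw jfwqy kufr qmums vol mieo tel vrci rnh qnlwi
Hunk 3: at line 1 remove [bpfw,jfwqy,kufr] add [ylwos] -> 10 lines: xha nhun ylwos qmums vol mieo tel vrci rnh qnlwi
Final line count: 10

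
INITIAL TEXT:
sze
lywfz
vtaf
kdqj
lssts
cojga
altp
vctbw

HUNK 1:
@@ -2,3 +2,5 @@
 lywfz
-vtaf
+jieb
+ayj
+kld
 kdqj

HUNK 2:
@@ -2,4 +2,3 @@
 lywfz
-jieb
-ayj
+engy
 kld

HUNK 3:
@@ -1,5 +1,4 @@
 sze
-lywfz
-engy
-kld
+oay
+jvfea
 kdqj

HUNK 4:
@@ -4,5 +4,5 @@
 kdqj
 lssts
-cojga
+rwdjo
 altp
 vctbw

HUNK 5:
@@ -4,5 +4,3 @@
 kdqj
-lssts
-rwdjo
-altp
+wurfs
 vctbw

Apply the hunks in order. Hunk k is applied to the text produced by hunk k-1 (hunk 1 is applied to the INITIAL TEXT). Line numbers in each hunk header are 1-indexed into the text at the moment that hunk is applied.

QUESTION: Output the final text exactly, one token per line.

Hunk 1: at line 2 remove [vtaf] add [jieb,ayj,kld] -> 10 lines: sze lywfz jieb ayj kld kdqj lssts cojga altp vctbw
Hunk 2: at line 2 remove [jieb,ayj] add [engy] -> 9 lines: sze lywfz engy kld kdqj lssts cojga altp vctbw
Hunk 3: at line 1 remove [lywfz,engy,kld] add [oay,jvfea] -> 8 lines: sze oay jvfea kdqj lssts cojga altp vctbw
Hunk 4: at line 4 remove [cojga] add [rwdjo] -> 8 lines: sze oay jvfea kdqj lssts rwdjo altp vctbw
Hunk 5: at line 4 remove [lssts,rwdjo,altp] add [wurfs] -> 6 lines: sze oay jvfea kdqj wurfs vctbw

Answer: sze
oay
jvfea
kdqj
wurfs
vctbw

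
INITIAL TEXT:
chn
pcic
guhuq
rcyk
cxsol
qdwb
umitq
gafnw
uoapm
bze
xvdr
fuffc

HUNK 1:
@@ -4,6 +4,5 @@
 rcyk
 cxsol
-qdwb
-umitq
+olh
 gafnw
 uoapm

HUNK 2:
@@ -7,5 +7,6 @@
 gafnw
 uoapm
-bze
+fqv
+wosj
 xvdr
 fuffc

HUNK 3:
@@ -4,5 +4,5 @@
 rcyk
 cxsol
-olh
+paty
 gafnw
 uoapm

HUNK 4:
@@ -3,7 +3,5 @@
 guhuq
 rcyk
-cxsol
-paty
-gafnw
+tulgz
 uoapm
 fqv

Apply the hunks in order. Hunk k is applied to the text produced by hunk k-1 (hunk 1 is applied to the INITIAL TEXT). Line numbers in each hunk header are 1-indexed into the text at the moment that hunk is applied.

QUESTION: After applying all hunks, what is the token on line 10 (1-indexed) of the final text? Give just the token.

Answer: fuffc

Derivation:
Hunk 1: at line 4 remove [qdwb,umitq] add [olh] -> 11 lines: chn pcic guhuq rcyk cxsol olh gafnw uoapm bze xvdr fuffc
Hunk 2: at line 7 remove [bze] add [fqv,wosj] -> 12 lines: chn pcic guhuq rcyk cxsol olh gafnw uoapm fqv wosj xvdr fuffc
Hunk 3: at line 4 remove [olh] add [paty] -> 12 lines: chn pcic guhuq rcyk cxsol paty gafnw uoapm fqv wosj xvdr fuffc
Hunk 4: at line 3 remove [cxsol,paty,gafnw] add [tulgz] -> 10 lines: chn pcic guhuq rcyk tulgz uoapm fqv wosj xvdr fuffc
Final line 10: fuffc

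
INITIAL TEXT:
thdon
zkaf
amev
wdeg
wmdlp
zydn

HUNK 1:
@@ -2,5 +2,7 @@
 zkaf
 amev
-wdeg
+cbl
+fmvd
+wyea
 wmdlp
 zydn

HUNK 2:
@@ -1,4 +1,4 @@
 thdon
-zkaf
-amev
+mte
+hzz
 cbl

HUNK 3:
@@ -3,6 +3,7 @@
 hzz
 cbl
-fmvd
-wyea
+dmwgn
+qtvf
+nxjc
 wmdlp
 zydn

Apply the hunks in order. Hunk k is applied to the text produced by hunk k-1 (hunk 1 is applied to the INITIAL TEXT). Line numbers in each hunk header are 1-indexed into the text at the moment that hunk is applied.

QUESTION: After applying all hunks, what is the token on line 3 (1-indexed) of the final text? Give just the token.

Hunk 1: at line 2 remove [wdeg] add [cbl,fmvd,wyea] -> 8 lines: thdon zkaf amev cbl fmvd wyea wmdlp zydn
Hunk 2: at line 1 remove [zkaf,amev] add [mte,hzz] -> 8 lines: thdon mte hzz cbl fmvd wyea wmdlp zydn
Hunk 3: at line 3 remove [fmvd,wyea] add [dmwgn,qtvf,nxjc] -> 9 lines: thdon mte hzz cbl dmwgn qtvf nxjc wmdlp zydn
Final line 3: hzz

Answer: hzz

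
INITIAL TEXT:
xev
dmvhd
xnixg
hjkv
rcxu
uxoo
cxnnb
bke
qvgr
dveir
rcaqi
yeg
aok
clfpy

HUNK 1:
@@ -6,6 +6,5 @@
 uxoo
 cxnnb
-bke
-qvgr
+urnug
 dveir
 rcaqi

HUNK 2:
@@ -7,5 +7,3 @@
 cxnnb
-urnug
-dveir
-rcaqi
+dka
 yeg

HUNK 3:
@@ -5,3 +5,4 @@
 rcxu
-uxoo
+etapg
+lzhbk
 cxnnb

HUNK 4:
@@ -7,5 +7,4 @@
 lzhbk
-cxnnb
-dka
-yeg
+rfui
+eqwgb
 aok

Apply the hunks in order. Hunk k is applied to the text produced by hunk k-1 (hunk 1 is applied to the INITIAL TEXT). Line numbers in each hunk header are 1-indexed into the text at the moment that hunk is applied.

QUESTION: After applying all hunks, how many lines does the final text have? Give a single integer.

Answer: 11

Derivation:
Hunk 1: at line 6 remove [bke,qvgr] add [urnug] -> 13 lines: xev dmvhd xnixg hjkv rcxu uxoo cxnnb urnug dveir rcaqi yeg aok clfpy
Hunk 2: at line 7 remove [urnug,dveir,rcaqi] add [dka] -> 11 lines: xev dmvhd xnixg hjkv rcxu uxoo cxnnb dka yeg aok clfpy
Hunk 3: at line 5 remove [uxoo] add [etapg,lzhbk] -> 12 lines: xev dmvhd xnixg hjkv rcxu etapg lzhbk cxnnb dka yeg aok clfpy
Hunk 4: at line 7 remove [cxnnb,dka,yeg] add [rfui,eqwgb] -> 11 lines: xev dmvhd xnixg hjkv rcxu etapg lzhbk rfui eqwgb aok clfpy
Final line count: 11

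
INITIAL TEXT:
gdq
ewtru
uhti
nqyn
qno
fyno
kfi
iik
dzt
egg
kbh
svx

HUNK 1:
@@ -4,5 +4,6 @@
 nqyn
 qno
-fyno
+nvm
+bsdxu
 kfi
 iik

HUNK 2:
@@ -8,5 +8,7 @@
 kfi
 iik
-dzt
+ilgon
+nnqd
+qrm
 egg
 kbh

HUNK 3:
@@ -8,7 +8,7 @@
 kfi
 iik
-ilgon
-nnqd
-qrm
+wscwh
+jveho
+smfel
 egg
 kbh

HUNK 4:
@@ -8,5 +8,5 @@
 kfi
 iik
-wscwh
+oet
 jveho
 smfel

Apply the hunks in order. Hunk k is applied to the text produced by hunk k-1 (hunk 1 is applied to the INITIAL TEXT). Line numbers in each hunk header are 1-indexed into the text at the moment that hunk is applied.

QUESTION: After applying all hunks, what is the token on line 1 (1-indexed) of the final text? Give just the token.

Hunk 1: at line 4 remove [fyno] add [nvm,bsdxu] -> 13 lines: gdq ewtru uhti nqyn qno nvm bsdxu kfi iik dzt egg kbh svx
Hunk 2: at line 8 remove [dzt] add [ilgon,nnqd,qrm] -> 15 lines: gdq ewtru uhti nqyn qno nvm bsdxu kfi iik ilgon nnqd qrm egg kbh svx
Hunk 3: at line 8 remove [ilgon,nnqd,qrm] add [wscwh,jveho,smfel] -> 15 lines: gdq ewtru uhti nqyn qno nvm bsdxu kfi iik wscwh jveho smfel egg kbh svx
Hunk 4: at line 8 remove [wscwh] add [oet] -> 15 lines: gdq ewtru uhti nqyn qno nvm bsdxu kfi iik oet jveho smfel egg kbh svx
Final line 1: gdq

Answer: gdq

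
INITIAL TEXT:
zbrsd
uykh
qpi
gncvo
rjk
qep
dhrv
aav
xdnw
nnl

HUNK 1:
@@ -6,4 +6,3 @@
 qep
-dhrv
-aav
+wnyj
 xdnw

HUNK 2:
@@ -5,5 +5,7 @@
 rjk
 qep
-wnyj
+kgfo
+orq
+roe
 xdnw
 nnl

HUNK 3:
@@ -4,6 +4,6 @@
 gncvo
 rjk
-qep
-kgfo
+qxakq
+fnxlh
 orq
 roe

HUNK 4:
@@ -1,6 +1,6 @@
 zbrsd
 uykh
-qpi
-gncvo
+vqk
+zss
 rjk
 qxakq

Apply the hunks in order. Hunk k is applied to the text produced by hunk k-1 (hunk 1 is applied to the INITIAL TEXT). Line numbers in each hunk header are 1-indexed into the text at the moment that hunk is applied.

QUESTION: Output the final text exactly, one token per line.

Answer: zbrsd
uykh
vqk
zss
rjk
qxakq
fnxlh
orq
roe
xdnw
nnl

Derivation:
Hunk 1: at line 6 remove [dhrv,aav] add [wnyj] -> 9 lines: zbrsd uykh qpi gncvo rjk qep wnyj xdnw nnl
Hunk 2: at line 5 remove [wnyj] add [kgfo,orq,roe] -> 11 lines: zbrsd uykh qpi gncvo rjk qep kgfo orq roe xdnw nnl
Hunk 3: at line 4 remove [qep,kgfo] add [qxakq,fnxlh] -> 11 lines: zbrsd uykh qpi gncvo rjk qxakq fnxlh orq roe xdnw nnl
Hunk 4: at line 1 remove [qpi,gncvo] add [vqk,zss] -> 11 lines: zbrsd uykh vqk zss rjk qxakq fnxlh orq roe xdnw nnl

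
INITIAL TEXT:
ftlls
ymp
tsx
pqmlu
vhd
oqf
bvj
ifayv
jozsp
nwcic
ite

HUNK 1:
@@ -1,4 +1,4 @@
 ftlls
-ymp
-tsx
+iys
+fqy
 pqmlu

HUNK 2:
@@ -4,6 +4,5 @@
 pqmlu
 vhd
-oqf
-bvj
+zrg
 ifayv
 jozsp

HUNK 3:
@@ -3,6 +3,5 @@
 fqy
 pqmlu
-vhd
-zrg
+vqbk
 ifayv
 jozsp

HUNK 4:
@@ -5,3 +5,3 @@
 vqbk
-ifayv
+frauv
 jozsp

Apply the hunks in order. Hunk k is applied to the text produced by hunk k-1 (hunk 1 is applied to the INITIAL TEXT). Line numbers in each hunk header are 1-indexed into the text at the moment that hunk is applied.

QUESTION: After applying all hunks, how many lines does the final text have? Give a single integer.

Hunk 1: at line 1 remove [ymp,tsx] add [iys,fqy] -> 11 lines: ftlls iys fqy pqmlu vhd oqf bvj ifayv jozsp nwcic ite
Hunk 2: at line 4 remove [oqf,bvj] add [zrg] -> 10 lines: ftlls iys fqy pqmlu vhd zrg ifayv jozsp nwcic ite
Hunk 3: at line 3 remove [vhd,zrg] add [vqbk] -> 9 lines: ftlls iys fqy pqmlu vqbk ifayv jozsp nwcic ite
Hunk 4: at line 5 remove [ifayv] add [frauv] -> 9 lines: ftlls iys fqy pqmlu vqbk frauv jozsp nwcic ite
Final line count: 9

Answer: 9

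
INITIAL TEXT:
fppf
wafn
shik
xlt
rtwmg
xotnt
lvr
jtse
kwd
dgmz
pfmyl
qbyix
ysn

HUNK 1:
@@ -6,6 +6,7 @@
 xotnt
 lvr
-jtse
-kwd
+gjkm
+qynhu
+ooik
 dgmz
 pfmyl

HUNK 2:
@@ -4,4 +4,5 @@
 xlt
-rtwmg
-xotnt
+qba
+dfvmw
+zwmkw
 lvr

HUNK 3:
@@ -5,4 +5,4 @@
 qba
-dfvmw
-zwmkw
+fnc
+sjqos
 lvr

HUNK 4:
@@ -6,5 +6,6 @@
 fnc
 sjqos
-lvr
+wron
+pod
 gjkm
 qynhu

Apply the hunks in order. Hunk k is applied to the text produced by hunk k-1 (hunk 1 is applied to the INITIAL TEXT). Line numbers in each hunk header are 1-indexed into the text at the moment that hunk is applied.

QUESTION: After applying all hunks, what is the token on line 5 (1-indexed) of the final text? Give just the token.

Hunk 1: at line 6 remove [jtse,kwd] add [gjkm,qynhu,ooik] -> 14 lines: fppf wafn shik xlt rtwmg xotnt lvr gjkm qynhu ooik dgmz pfmyl qbyix ysn
Hunk 2: at line 4 remove [rtwmg,xotnt] add [qba,dfvmw,zwmkw] -> 15 lines: fppf wafn shik xlt qba dfvmw zwmkw lvr gjkm qynhu ooik dgmz pfmyl qbyix ysn
Hunk 3: at line 5 remove [dfvmw,zwmkw] add [fnc,sjqos] -> 15 lines: fppf wafn shik xlt qba fnc sjqos lvr gjkm qynhu ooik dgmz pfmyl qbyix ysn
Hunk 4: at line 6 remove [lvr] add [wron,pod] -> 16 lines: fppf wafn shik xlt qba fnc sjqos wron pod gjkm qynhu ooik dgmz pfmyl qbyix ysn
Final line 5: qba

Answer: qba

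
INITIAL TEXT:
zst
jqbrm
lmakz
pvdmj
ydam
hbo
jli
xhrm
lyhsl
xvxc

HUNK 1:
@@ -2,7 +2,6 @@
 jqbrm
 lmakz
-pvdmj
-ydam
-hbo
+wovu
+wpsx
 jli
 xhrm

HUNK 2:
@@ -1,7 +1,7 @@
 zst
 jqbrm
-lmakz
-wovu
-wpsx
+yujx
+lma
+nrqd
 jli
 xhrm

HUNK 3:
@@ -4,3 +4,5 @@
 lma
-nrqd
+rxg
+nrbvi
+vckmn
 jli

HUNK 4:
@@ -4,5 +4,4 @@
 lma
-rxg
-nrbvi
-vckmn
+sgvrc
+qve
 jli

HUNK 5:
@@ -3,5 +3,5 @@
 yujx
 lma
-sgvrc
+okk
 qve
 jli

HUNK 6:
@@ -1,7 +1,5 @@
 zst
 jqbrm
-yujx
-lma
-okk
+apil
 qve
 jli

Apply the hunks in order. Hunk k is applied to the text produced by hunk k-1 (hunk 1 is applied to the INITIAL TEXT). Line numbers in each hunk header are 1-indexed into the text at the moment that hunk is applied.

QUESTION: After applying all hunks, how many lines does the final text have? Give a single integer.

Answer: 8

Derivation:
Hunk 1: at line 2 remove [pvdmj,ydam,hbo] add [wovu,wpsx] -> 9 lines: zst jqbrm lmakz wovu wpsx jli xhrm lyhsl xvxc
Hunk 2: at line 1 remove [lmakz,wovu,wpsx] add [yujx,lma,nrqd] -> 9 lines: zst jqbrm yujx lma nrqd jli xhrm lyhsl xvxc
Hunk 3: at line 4 remove [nrqd] add [rxg,nrbvi,vckmn] -> 11 lines: zst jqbrm yujx lma rxg nrbvi vckmn jli xhrm lyhsl xvxc
Hunk 4: at line 4 remove [rxg,nrbvi,vckmn] add [sgvrc,qve] -> 10 lines: zst jqbrm yujx lma sgvrc qve jli xhrm lyhsl xvxc
Hunk 5: at line 3 remove [sgvrc] add [okk] -> 10 lines: zst jqbrm yujx lma okk qve jli xhrm lyhsl xvxc
Hunk 6: at line 1 remove [yujx,lma,okk] add [apil] -> 8 lines: zst jqbrm apil qve jli xhrm lyhsl xvxc
Final line count: 8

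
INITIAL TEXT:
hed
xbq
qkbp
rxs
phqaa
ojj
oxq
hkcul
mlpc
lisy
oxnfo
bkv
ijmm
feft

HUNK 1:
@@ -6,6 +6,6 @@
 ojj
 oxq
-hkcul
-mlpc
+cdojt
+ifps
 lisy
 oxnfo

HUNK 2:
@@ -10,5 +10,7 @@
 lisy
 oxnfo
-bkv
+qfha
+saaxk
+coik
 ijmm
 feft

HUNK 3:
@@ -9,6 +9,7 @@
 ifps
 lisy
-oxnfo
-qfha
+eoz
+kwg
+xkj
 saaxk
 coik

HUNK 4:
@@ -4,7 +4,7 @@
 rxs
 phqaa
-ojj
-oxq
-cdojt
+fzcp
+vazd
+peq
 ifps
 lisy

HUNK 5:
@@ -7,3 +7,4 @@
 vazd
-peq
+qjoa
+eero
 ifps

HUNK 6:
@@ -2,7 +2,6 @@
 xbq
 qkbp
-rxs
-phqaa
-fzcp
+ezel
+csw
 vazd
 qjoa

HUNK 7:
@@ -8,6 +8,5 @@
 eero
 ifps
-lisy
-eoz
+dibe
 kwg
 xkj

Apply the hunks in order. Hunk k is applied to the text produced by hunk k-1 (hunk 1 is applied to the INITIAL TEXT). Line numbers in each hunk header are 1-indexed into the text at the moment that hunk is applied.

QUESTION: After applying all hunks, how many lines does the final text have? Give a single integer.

Hunk 1: at line 6 remove [hkcul,mlpc] add [cdojt,ifps] -> 14 lines: hed xbq qkbp rxs phqaa ojj oxq cdojt ifps lisy oxnfo bkv ijmm feft
Hunk 2: at line 10 remove [bkv] add [qfha,saaxk,coik] -> 16 lines: hed xbq qkbp rxs phqaa ojj oxq cdojt ifps lisy oxnfo qfha saaxk coik ijmm feft
Hunk 3: at line 9 remove [oxnfo,qfha] add [eoz,kwg,xkj] -> 17 lines: hed xbq qkbp rxs phqaa ojj oxq cdojt ifps lisy eoz kwg xkj saaxk coik ijmm feft
Hunk 4: at line 4 remove [ojj,oxq,cdojt] add [fzcp,vazd,peq] -> 17 lines: hed xbq qkbp rxs phqaa fzcp vazd peq ifps lisy eoz kwg xkj saaxk coik ijmm feft
Hunk 5: at line 7 remove [peq] add [qjoa,eero] -> 18 lines: hed xbq qkbp rxs phqaa fzcp vazd qjoa eero ifps lisy eoz kwg xkj saaxk coik ijmm feft
Hunk 6: at line 2 remove [rxs,phqaa,fzcp] add [ezel,csw] -> 17 lines: hed xbq qkbp ezel csw vazd qjoa eero ifps lisy eoz kwg xkj saaxk coik ijmm feft
Hunk 7: at line 8 remove [lisy,eoz] add [dibe] -> 16 lines: hed xbq qkbp ezel csw vazd qjoa eero ifps dibe kwg xkj saaxk coik ijmm feft
Final line count: 16

Answer: 16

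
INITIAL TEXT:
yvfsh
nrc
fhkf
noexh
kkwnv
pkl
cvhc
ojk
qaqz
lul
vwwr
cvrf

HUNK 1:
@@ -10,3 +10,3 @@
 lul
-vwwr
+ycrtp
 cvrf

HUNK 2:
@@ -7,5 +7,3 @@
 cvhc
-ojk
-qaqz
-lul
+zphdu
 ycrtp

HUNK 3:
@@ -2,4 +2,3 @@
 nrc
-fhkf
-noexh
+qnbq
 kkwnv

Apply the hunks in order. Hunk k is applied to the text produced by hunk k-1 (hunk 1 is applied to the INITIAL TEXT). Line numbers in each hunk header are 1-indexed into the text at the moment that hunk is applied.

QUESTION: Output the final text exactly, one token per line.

Hunk 1: at line 10 remove [vwwr] add [ycrtp] -> 12 lines: yvfsh nrc fhkf noexh kkwnv pkl cvhc ojk qaqz lul ycrtp cvrf
Hunk 2: at line 7 remove [ojk,qaqz,lul] add [zphdu] -> 10 lines: yvfsh nrc fhkf noexh kkwnv pkl cvhc zphdu ycrtp cvrf
Hunk 3: at line 2 remove [fhkf,noexh] add [qnbq] -> 9 lines: yvfsh nrc qnbq kkwnv pkl cvhc zphdu ycrtp cvrf

Answer: yvfsh
nrc
qnbq
kkwnv
pkl
cvhc
zphdu
ycrtp
cvrf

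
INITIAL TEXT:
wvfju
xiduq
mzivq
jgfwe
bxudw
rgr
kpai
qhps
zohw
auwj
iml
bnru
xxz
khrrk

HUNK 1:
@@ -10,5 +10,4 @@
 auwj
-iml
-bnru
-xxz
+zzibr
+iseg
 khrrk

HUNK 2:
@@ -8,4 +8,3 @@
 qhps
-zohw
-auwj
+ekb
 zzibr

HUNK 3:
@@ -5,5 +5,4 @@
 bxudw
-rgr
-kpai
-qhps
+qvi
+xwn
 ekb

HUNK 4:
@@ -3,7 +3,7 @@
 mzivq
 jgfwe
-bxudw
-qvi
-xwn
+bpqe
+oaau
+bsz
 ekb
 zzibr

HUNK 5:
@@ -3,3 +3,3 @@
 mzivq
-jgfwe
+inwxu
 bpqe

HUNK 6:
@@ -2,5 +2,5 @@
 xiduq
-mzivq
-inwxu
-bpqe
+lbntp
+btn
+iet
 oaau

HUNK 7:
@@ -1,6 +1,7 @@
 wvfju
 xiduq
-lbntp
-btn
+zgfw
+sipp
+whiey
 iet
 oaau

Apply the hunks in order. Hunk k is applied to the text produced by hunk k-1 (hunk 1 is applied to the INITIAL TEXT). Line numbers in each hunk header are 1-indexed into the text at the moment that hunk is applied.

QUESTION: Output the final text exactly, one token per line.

Hunk 1: at line 10 remove [iml,bnru,xxz] add [zzibr,iseg] -> 13 lines: wvfju xiduq mzivq jgfwe bxudw rgr kpai qhps zohw auwj zzibr iseg khrrk
Hunk 2: at line 8 remove [zohw,auwj] add [ekb] -> 12 lines: wvfju xiduq mzivq jgfwe bxudw rgr kpai qhps ekb zzibr iseg khrrk
Hunk 3: at line 5 remove [rgr,kpai,qhps] add [qvi,xwn] -> 11 lines: wvfju xiduq mzivq jgfwe bxudw qvi xwn ekb zzibr iseg khrrk
Hunk 4: at line 3 remove [bxudw,qvi,xwn] add [bpqe,oaau,bsz] -> 11 lines: wvfju xiduq mzivq jgfwe bpqe oaau bsz ekb zzibr iseg khrrk
Hunk 5: at line 3 remove [jgfwe] add [inwxu] -> 11 lines: wvfju xiduq mzivq inwxu bpqe oaau bsz ekb zzibr iseg khrrk
Hunk 6: at line 2 remove [mzivq,inwxu,bpqe] add [lbntp,btn,iet] -> 11 lines: wvfju xiduq lbntp btn iet oaau bsz ekb zzibr iseg khrrk
Hunk 7: at line 1 remove [lbntp,btn] add [zgfw,sipp,whiey] -> 12 lines: wvfju xiduq zgfw sipp whiey iet oaau bsz ekb zzibr iseg khrrk

Answer: wvfju
xiduq
zgfw
sipp
whiey
iet
oaau
bsz
ekb
zzibr
iseg
khrrk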